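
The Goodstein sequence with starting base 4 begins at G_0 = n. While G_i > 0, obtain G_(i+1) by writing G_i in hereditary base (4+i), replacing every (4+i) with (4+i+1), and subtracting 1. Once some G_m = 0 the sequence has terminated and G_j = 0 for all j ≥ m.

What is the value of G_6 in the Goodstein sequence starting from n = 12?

base 4: 12 = 3·4; at 5: 3·5 = 15; next = 14
base 5: 14 = 2·5 + 4; at 6: 2·6 + 4 = 16; next = 15
base 6: 15 = 2·6 + 3; at 7: 2·7 + 3 = 17; next = 16
base 7: 16 = 2·7 + 2; at 8: 2·8 + 2 = 18; next = 17
base 8: 17 = 2·8 + 1; at 9: 2·9 + 1 = 19; next = 18
base 9: 18 = 2·9; at 10: 2·10 = 20; next = 19
base 10: 19 = 10 + 9; at 11: 11 + 9 = 20; next = 19

19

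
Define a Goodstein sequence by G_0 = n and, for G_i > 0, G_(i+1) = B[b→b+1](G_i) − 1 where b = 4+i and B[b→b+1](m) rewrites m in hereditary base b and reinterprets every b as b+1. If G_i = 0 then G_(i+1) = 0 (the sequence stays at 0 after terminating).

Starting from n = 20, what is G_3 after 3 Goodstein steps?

51

G_0 = 20. HB_4(20) = 4^2 + 4. Bump = 30. G_1 = 29.
G_1 = 29. HB_5(29) = 5^2 + 4. Bump = 40. G_2 = 39.
G_2 = 39. HB_6(39) = 6^2 + 3. Bump = 52. G_3 = 51.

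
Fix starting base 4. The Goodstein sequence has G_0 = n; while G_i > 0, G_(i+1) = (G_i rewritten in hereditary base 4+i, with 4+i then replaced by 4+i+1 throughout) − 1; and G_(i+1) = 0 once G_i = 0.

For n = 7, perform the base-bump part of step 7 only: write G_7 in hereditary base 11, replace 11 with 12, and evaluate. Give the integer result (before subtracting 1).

G_0=7  [base 4] 4 + 3  →[4↦5]→  5 + 3 = 8  −1 ⇒ G_1=7
G_1=7  [base 5] 5 + 2  →[5↦6]→  6 + 2 = 8  −1 ⇒ G_2=7
G_2=7  [base 6] 6 + 1  →[6↦7]→  7 + 1 = 8  −1 ⇒ G_3=7
G_3=7  [base 7] 7  →[7↦8]→  8 = 8  −1 ⇒ G_4=7
G_4=7  [base 8] 7  →[8↦9]→  7 = 7  −1 ⇒ G_5=6
G_5=6  [base 9] 6  →[9↦10]→  6 = 6  −1 ⇒ G_6=5
G_6=5  [base 10] 5  →[10↦11]→  5 = 5  −1 ⇒ G_7=4
G_7=4  [base 11] 4  →[11↦12]→  4 = 4  −1 ⇒ G_8=3

4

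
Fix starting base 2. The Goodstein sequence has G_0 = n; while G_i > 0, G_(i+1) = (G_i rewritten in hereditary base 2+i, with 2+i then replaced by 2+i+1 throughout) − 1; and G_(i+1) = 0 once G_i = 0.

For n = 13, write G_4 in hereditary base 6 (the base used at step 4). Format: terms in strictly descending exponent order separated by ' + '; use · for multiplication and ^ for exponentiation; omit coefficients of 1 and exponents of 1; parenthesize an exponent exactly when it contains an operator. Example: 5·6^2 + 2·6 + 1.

6^(6 + 1) + 3·6^3 + 3·6^2 + 3·6 + 1

13 —HB2→ 2^(2 + 1) + 2^2 + 1 —bump→ 3^(3 + 1) + 3^3 + 1 = 109 —(−1)→ 108
108 —HB3→ 3^(3 + 1) + 3^3 —bump→ 4^(4 + 1) + 4^4 = 1280 —(−1)→ 1279
1279 —HB4→ 4^(4 + 1) + 3·4^3 + 3·4^2 + 3·4 + 3 —bump→ 5^(5 + 1) + 3·5^3 + 3·5^2 + 3·5 + 3 = 16093 —(−1)→ 16092
16092 —HB5→ 5^(5 + 1) + 3·5^3 + 3·5^2 + 3·5 + 2 —bump→ 6^(6 + 1) + 3·6^3 + 3·6^2 + 3·6 + 2 = 280712 —(−1)→ 280711
280711 —HB6→ 6^(6 + 1) + 3·6^3 + 3·6^2 + 3·6 + 1 —bump→ 7^(7 + 1) + 3·7^3 + 3·7^2 + 3·7 + 1 = 5765999 —(−1)→ 5765998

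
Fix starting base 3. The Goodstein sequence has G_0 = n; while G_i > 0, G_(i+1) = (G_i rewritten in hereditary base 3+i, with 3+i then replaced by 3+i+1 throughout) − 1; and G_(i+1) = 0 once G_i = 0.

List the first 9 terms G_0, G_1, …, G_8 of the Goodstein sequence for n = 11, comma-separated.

(0) 11|_3 = 3^2 + 2 ↦ 4^2 + 2|_4 = 18 ⇒ 17
(1) 17|_4 = 4^2 + 1 ↦ 5^2 + 1|_5 = 26 ⇒ 25
(2) 25|_5 = 5^2 ↦ 6^2|_6 = 36 ⇒ 35
(3) 35|_6 = 5·6 + 5 ↦ 5·7 + 5|_7 = 40 ⇒ 39
(4) 39|_7 = 5·7 + 4 ↦ 5·8 + 4|_8 = 44 ⇒ 43
(5) 43|_8 = 5·8 + 3 ↦ 5·9 + 3|_9 = 48 ⇒ 47
(6) 47|_9 = 5·9 + 2 ↦ 5·10 + 2|_10 = 52 ⇒ 51
(7) 51|_10 = 5·10 + 1 ↦ 5·11 + 1|_11 = 56 ⇒ 55

11, 17, 25, 35, 39, 43, 47, 51, 55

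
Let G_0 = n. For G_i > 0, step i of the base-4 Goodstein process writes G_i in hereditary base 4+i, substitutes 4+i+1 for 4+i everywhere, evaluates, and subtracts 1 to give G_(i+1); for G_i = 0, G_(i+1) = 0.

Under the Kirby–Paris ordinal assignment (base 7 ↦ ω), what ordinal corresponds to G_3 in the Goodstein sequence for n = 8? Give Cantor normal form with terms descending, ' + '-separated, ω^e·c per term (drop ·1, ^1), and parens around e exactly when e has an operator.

ω + 2

8 —HB4→ 2·4 —bump→ 2·5 = 10 —(−1)→ 9
9 —HB5→ 5 + 4 —bump→ 6 + 4 = 10 —(−1)→ 9
9 —HB6→ 6 + 3 —bump→ 7 + 3 = 10 —(−1)→ 9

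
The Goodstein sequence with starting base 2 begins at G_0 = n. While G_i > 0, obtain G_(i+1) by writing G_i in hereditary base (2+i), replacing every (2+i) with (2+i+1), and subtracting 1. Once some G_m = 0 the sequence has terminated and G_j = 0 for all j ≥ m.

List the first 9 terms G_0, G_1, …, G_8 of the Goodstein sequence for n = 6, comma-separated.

step 0: 6 = 2^2 + 2; sub 3 for 2: 3^3 + 3; = 30; G_1 = 30−1 = 29
step 1: 29 = 3^3 + 2; sub 4 for 3: 4^4 + 2; = 258; G_2 = 258−1 = 257
step 2: 257 = 4^4 + 1; sub 5 for 4: 5^5 + 1; = 3126; G_3 = 3126−1 = 3125
step 3: 3125 = 5^5; sub 6 for 5: 6^6; = 46656; G_4 = 46656−1 = 46655
step 4: 46655 = 5·6^5 + 5·6^4 + 5·6^3 + 5·6^2 + 5·6 + 5; sub 7 for 6: 5·7^5 + 5·7^4 + 5·7^3 + 5·7^2 + 5·7 + 5; = 98040; G_5 = 98040−1 = 98039
step 5: 98039 = 5·7^5 + 5·7^4 + 5·7^3 + 5·7^2 + 5·7 + 4; sub 8 for 7: 5·8^5 + 5·8^4 + 5·8^3 + 5·8^2 + 5·8 + 4; = 187244; G_6 = 187244−1 = 187243
step 6: 187243 = 5·8^5 + 5·8^4 + 5·8^3 + 5·8^2 + 5·8 + 3; sub 9 for 8: 5·9^5 + 5·9^4 + 5·9^3 + 5·9^2 + 5·9 + 3; = 332148; G_7 = 332148−1 = 332147
step 7: 332147 = 5·9^5 + 5·9^4 + 5·9^3 + 5·9^2 + 5·9 + 2; sub 10 for 9: 5·10^5 + 5·10^4 + 5·10^3 + 5·10^2 + 5·10 + 2; = 555552; G_8 = 555552−1 = 555551

6, 29, 257, 3125, 46655, 98039, 187243, 332147, 555551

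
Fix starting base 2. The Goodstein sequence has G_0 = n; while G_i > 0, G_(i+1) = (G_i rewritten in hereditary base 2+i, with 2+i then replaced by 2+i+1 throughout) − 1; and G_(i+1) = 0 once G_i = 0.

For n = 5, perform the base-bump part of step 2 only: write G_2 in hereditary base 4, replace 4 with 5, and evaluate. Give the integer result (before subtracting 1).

468

(0) 5|_2 = 2^2 + 1 ↦ 3^3 + 1|_3 = 28 ⇒ 27
(1) 27|_3 = 3^3 ↦ 4^4|_4 = 256 ⇒ 255
(2) 255|_4 = 3·4^3 + 3·4^2 + 3·4 + 3 ↦ 3·5^3 + 3·5^2 + 3·5 + 3|_5 = 468 ⇒ 467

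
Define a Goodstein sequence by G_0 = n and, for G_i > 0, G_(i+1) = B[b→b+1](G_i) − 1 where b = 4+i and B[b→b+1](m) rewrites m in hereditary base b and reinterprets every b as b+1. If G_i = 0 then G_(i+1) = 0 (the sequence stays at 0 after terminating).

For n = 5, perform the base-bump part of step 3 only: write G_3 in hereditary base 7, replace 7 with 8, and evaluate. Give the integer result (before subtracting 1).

G_0 = 5. HB_4(5) = 4 + 1. Bump = 6. G_1 = 5.
G_1 = 5. HB_5(5) = 5. Bump = 6. G_2 = 5.
G_2 = 5. HB_6(5) = 5. Bump = 5. G_3 = 4.
G_3 = 4. HB_7(4) = 4. Bump = 4. G_4 = 3.

4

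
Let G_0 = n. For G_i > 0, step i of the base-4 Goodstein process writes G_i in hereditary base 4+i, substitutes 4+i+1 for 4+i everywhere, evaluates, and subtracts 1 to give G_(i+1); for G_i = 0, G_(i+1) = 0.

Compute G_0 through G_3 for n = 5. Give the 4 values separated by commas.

5, 5, 5, 4

G_0=5  [base 4] 4 + 1  →[4↦5]→  5 + 1 = 6  −1 ⇒ G_1=5
G_1=5  [base 5] 5  →[5↦6]→  6 = 6  −1 ⇒ G_2=5
G_2=5  [base 6] 5  →[6↦7]→  5 = 5  −1 ⇒ G_3=4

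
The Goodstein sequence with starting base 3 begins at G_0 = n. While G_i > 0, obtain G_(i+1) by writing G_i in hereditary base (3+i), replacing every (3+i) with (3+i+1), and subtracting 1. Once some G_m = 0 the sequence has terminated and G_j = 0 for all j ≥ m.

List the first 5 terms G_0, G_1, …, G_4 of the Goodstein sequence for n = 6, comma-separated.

6, 7, 7, 7, 7

G_0 = 6. HB_3(6) = 2·3. Bump = 8. G_1 = 7.
G_1 = 7. HB_4(7) = 4 + 3. Bump = 8. G_2 = 7.
G_2 = 7. HB_5(7) = 5 + 2. Bump = 8. G_3 = 7.
G_3 = 7. HB_6(7) = 6 + 1. Bump = 8. G_4 = 7.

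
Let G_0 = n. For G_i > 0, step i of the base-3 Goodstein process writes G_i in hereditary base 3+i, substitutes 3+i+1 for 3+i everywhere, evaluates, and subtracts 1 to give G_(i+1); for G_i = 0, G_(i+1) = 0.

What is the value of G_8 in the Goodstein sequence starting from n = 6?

4

i=0: 6 = 2·3 (b=3); 3→4: 2·4 = 8; 8−1 = 7
i=1: 7 = 4 + 3 (b=4); 4→5: 5 + 3 = 8; 8−1 = 7
i=2: 7 = 5 + 2 (b=5); 5→6: 6 + 2 = 8; 8−1 = 7
i=3: 7 = 6 + 1 (b=6); 6→7: 7 + 1 = 8; 8−1 = 7
i=4: 7 = 7 (b=7); 7→8: 8 = 8; 8−1 = 7
i=5: 7 = 7 (b=8); 8→9: 7 = 7; 7−1 = 6
i=6: 6 = 6 (b=9); 9→10: 6 = 6; 6−1 = 5
i=7: 5 = 5 (b=10); 10→11: 5 = 5; 5−1 = 4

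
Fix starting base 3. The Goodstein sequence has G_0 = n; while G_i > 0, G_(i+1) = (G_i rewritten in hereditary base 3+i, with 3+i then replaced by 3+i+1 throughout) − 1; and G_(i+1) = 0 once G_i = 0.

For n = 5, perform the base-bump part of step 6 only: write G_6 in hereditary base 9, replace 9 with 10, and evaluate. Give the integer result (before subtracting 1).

2

step 0: 5 = 3 + 2; sub 4 for 3: 4 + 2; = 6; G_1 = 6−1 = 5
step 1: 5 = 4 + 1; sub 5 for 4: 5 + 1; = 6; G_2 = 6−1 = 5
step 2: 5 = 5; sub 6 for 5: 6; = 6; G_3 = 6−1 = 5
step 3: 5 = 5; sub 7 for 6: 5; = 5; G_4 = 5−1 = 4
step 4: 4 = 4; sub 8 for 7: 4; = 4; G_5 = 4−1 = 3
step 5: 3 = 3; sub 9 for 8: 3; = 3; G_6 = 3−1 = 2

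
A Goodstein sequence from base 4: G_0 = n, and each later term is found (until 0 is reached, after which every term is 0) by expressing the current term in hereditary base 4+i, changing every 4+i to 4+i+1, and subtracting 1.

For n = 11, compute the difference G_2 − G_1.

1

11 —HB4→ 2·4 + 3 —bump→ 2·5 + 3 = 13 —(−1)→ 12
12 —HB5→ 2·5 + 2 —bump→ 2·6 + 2 = 14 —(−1)→ 13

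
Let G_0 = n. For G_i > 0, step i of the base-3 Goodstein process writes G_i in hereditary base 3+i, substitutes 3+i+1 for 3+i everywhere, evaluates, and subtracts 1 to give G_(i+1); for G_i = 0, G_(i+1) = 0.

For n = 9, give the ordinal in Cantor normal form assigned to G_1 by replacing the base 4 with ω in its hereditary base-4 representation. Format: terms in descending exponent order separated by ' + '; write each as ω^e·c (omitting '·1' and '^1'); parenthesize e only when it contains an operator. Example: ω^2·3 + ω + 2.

step 0: 9 = 3^2; sub 4 for 3: 4^2; = 16; G_1 = 16−1 = 15
step 1: 15 = 3·4 + 3; sub 5 for 4: 3·5 + 3; = 18; G_2 = 18−1 = 17

ω·3 + 3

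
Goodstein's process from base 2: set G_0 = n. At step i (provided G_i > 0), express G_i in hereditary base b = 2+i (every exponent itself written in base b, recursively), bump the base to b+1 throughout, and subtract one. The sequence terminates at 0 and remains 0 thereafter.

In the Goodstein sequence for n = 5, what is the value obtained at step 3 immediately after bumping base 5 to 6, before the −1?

G_0=5  [base 2] 2^2 + 1  →[2↦3]→  3^3 + 1 = 28  −1 ⇒ G_1=27
G_1=27  [base 3] 3^3  →[3↦4]→  4^4 = 256  −1 ⇒ G_2=255
G_2=255  [base 4] 3·4^3 + 3·4^2 + 3·4 + 3  →[4↦5]→  3·5^3 + 3·5^2 + 3·5 + 3 = 468  −1 ⇒ G_3=467
G_3=467  [base 5] 3·5^3 + 3·5^2 + 3·5 + 2  →[5↦6]→  3·6^3 + 3·6^2 + 3·6 + 2 = 776  −1 ⇒ G_4=775

776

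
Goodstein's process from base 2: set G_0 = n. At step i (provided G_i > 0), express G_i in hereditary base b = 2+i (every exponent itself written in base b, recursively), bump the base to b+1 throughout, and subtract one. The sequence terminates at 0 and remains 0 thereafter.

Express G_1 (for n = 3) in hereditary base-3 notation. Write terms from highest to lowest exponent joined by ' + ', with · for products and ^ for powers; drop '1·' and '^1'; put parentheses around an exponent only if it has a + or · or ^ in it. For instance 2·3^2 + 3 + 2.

[0] 3 ≡ 2 + 1 (base 2). Lift 3: 4. −1: 3.
[1] 3 ≡ 3 (base 3). Lift 4: 4. −1: 3.

3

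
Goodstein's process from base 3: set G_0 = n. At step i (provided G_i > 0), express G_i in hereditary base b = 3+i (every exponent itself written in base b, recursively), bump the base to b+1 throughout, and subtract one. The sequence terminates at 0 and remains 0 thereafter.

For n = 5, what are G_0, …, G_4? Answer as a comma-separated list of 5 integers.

G_0 = 5. HB_3(5) = 3 + 2. Bump = 6. G_1 = 5.
G_1 = 5. HB_4(5) = 4 + 1. Bump = 6. G_2 = 5.
G_2 = 5. HB_5(5) = 5. Bump = 6. G_3 = 5.
G_3 = 5. HB_6(5) = 5. Bump = 5. G_4 = 4.

5, 5, 5, 5, 4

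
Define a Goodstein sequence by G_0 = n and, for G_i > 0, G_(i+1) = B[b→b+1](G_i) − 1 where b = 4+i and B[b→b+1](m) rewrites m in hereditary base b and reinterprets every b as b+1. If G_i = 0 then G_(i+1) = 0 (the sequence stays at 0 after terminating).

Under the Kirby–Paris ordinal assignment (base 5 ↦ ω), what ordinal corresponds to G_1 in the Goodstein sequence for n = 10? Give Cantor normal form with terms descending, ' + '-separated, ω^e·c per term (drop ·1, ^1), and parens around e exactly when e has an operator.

ω·2 + 1

G_0=10  [base 4] 2·4 + 2  →[4↦5]→  2·5 + 2 = 12  −1 ⇒ G_1=11
G_1=11  [base 5] 2·5 + 1  →[5↦6]→  2·6 + 1 = 13  −1 ⇒ G_2=12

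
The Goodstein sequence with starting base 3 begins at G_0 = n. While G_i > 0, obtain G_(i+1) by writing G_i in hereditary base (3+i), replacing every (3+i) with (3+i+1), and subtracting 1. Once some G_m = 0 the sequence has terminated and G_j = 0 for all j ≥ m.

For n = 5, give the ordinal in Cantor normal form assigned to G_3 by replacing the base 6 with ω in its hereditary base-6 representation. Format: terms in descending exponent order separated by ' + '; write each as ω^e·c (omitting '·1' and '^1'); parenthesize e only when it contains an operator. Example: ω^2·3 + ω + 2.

5

[0] 5 ≡ 3 + 2 (base 3). Lift 4: 6. −1: 5.
[1] 5 ≡ 4 + 1 (base 4). Lift 5: 6. −1: 5.
[2] 5 ≡ 5 (base 5). Lift 6: 6. −1: 5.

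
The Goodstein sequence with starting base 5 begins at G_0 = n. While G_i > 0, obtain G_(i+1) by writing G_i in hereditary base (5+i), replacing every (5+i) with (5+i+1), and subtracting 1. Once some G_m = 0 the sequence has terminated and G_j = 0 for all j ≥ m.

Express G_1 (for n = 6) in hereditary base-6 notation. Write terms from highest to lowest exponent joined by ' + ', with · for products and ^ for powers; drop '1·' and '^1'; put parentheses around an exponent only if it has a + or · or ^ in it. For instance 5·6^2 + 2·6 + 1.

step 0: 6 = 5 + 1; sub 6 for 5: 6 + 1; = 7; G_1 = 7−1 = 6
step 1: 6 = 6; sub 7 for 6: 7; = 7; G_2 = 7−1 = 6

6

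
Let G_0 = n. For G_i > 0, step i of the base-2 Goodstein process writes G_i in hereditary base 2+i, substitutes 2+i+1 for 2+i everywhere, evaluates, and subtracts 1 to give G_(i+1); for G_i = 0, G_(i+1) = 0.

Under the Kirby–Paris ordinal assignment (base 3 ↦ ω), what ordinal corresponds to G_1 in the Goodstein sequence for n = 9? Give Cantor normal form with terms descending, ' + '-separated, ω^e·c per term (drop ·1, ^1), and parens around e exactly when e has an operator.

base 2: 9 = 2^(2 + 1) + 1; at 3: 3^(3 + 1) + 1 = 82; next = 81
base 3: 81 = 3^(3 + 1); at 4: 4^(4 + 1) = 1024; next = 1023

ω^(ω + 1)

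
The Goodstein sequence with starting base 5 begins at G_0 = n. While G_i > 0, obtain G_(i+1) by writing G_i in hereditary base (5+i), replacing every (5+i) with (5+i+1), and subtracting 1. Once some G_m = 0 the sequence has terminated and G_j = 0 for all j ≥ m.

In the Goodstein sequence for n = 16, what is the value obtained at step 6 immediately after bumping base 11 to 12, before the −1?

26

base 5: 16 = 3·5 + 1; at 6: 3·6 + 1 = 19; next = 18
base 6: 18 = 3·6; at 7: 3·7 = 21; next = 20
base 7: 20 = 2·7 + 6; at 8: 2·8 + 6 = 22; next = 21
base 8: 21 = 2·8 + 5; at 9: 2·9 + 5 = 23; next = 22
base 9: 22 = 2·9 + 4; at 10: 2·10 + 4 = 24; next = 23
base 10: 23 = 2·10 + 3; at 11: 2·11 + 3 = 25; next = 24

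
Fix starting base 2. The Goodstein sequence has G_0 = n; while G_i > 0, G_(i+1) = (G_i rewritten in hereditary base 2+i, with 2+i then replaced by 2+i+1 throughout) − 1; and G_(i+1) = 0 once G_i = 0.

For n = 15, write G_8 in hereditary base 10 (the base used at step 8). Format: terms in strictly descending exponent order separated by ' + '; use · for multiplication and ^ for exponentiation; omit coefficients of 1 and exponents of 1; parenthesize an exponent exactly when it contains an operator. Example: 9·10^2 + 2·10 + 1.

base 2: 15 = 2^(2 + 1) + 2^2 + 2 + 1; at 3: 3^(3 + 1) + 3^3 + 3 + 1 = 112; next = 111
base 3: 111 = 3^(3 + 1) + 3^3 + 3; at 4: 4^(4 + 1) + 4^4 + 4 = 1284; next = 1283
base 4: 1283 = 4^(4 + 1) + 4^4 + 3; at 5: 5^(5 + 1) + 5^5 + 3 = 18753; next = 18752
base 5: 18752 = 5^(5 + 1) + 5^5 + 2; at 6: 6^(6 + 1) + 6^6 + 2 = 326594; next = 326593
base 6: 326593 = 6^(6 + 1) + 6^6 + 1; at 7: 7^(7 + 1) + 7^7 + 1 = 6588345; next = 6588344
base 7: 6588344 = 7^(7 + 1) + 7^7; at 8: 8^(8 + 1) + 8^8 = 150994944; next = 150994943
base 8: 150994943 = 8^(8 + 1) + 7·8^7 + 7·8^6 + 7·8^5 + 7·8^4 + 7·8^3 + 7·8^2 + 7·8 + 7; at 9: 9^(9 + 1) + 7·9^7 + 7·9^6 + 7·9^5 + 7·9^4 + 7·9^3 + 7·9^2 + 7·9 + 7 = 3524450281; next = 3524450280
base 9: 3524450280 = 9^(9 + 1) + 7·9^7 + 7·9^6 + 7·9^5 + 7·9^4 + 7·9^3 + 7·9^2 + 7·9 + 6; at 10: 10^(10 + 1) + 7·10^7 + 7·10^6 + 7·10^5 + 7·10^4 + 7·10^3 + 7·10^2 + 7·10 + 6 = 100077777776; next = 100077777775

10^(10 + 1) + 7·10^7 + 7·10^6 + 7·10^5 + 7·10^4 + 7·10^3 + 7·10^2 + 7·10 + 5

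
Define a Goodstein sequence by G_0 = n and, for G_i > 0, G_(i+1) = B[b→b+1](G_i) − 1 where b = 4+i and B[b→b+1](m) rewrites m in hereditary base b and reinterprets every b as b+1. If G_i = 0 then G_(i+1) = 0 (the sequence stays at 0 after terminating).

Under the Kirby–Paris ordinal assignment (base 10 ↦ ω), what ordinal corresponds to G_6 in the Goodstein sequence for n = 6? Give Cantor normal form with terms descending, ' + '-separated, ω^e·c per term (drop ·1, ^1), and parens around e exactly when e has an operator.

3

i=0: 6 = 4 + 2 (b=4); 4→5: 5 + 2 = 7; 7−1 = 6
i=1: 6 = 5 + 1 (b=5); 5→6: 6 + 1 = 7; 7−1 = 6
i=2: 6 = 6 (b=6); 6→7: 7 = 7; 7−1 = 6
i=3: 6 = 6 (b=7); 7→8: 6 = 6; 6−1 = 5
i=4: 5 = 5 (b=8); 8→9: 5 = 5; 5−1 = 4
i=5: 4 = 4 (b=9); 9→10: 4 = 4; 4−1 = 3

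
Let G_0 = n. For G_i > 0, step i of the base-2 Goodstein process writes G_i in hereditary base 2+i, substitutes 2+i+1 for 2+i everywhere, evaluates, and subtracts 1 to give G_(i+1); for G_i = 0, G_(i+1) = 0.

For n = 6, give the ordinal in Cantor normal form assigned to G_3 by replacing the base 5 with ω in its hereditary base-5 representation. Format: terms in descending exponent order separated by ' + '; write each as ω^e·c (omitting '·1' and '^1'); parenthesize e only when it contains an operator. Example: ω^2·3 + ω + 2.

base 2: 6 = 2^2 + 2; at 3: 3^3 + 3 = 30; next = 29
base 3: 29 = 3^3 + 2; at 4: 4^4 + 2 = 258; next = 257
base 4: 257 = 4^4 + 1; at 5: 5^5 + 1 = 3126; next = 3125
base 5: 3125 = 5^5; at 6: 6^6 = 46656; next = 46655

ω^ω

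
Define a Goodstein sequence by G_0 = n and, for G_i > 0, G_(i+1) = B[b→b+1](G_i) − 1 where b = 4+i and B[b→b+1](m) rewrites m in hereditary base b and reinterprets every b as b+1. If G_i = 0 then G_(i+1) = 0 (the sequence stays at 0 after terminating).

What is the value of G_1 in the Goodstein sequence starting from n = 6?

6

base 4: 6 = 4 + 2; at 5: 5 + 2 = 7; next = 6
base 5: 6 = 5 + 1; at 6: 6 + 1 = 7; next = 6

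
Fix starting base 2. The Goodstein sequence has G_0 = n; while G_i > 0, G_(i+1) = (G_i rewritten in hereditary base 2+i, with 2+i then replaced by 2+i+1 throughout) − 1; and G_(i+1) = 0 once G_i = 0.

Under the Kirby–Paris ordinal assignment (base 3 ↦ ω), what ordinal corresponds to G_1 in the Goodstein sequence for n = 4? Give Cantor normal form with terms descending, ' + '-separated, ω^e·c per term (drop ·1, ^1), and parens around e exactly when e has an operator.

G_0=4  [base 2] 2^2  →[2↦3]→  3^3 = 27  −1 ⇒ G_1=26
G_1=26  [base 3] 2·3^2 + 2·3 + 2  →[3↦4]→  2·4^2 + 2·4 + 2 = 42  −1 ⇒ G_2=41

ω^2·2 + ω·2 + 2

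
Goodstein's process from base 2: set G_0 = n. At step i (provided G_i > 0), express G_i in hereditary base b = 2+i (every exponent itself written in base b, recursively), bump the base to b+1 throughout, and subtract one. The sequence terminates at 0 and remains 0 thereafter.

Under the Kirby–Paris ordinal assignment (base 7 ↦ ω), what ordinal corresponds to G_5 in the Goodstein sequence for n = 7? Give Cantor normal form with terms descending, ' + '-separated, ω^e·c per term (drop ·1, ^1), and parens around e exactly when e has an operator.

ω^ω

G_0 = 7. HB_2(7) = 2^2 + 2 + 1. Bump = 31. G_1 = 30.
G_1 = 30. HB_3(30) = 3^3 + 3. Bump = 260. G_2 = 259.
G_2 = 259. HB_4(259) = 4^4 + 3. Bump = 3128. G_3 = 3127.
G_3 = 3127. HB_5(3127) = 5^5 + 2. Bump = 46658. G_4 = 46657.
G_4 = 46657. HB_6(46657) = 6^6 + 1. Bump = 823544. G_5 = 823543.
G_5 = 823543. HB_7(823543) = 7^7. Bump = 16777216. G_6 = 16777215.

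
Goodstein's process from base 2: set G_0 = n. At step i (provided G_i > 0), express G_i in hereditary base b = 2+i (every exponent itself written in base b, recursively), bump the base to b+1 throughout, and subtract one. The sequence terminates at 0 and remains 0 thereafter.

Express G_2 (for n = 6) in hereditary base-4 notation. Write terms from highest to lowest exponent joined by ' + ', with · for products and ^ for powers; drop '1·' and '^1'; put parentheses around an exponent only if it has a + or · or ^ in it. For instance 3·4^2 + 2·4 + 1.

G_0 = 6. HB_2(6) = 2^2 + 2. Bump = 30. G_1 = 29.
G_1 = 29. HB_3(29) = 3^3 + 2. Bump = 258. G_2 = 257.
G_2 = 257. HB_4(257) = 4^4 + 1. Bump = 3126. G_3 = 3125.

4^4 + 1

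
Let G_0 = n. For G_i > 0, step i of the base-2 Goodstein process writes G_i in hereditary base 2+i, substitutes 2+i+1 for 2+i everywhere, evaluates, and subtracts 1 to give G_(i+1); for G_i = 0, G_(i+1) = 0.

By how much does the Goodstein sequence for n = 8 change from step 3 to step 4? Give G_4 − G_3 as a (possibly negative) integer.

87085

G_0 = 8. HB_2(8) = 2^(2 + 1). Bump = 81. G_1 = 80.
G_1 = 80. HB_3(80) = 2·3^3 + 2·3^2 + 2·3 + 2. Bump = 554. G_2 = 553.
G_2 = 553. HB_4(553) = 2·4^4 + 2·4^2 + 2·4 + 1. Bump = 6311. G_3 = 6310.
G_3 = 6310. HB_5(6310) = 2·5^5 + 2·5^2 + 2·5. Bump = 93396. G_4 = 93395.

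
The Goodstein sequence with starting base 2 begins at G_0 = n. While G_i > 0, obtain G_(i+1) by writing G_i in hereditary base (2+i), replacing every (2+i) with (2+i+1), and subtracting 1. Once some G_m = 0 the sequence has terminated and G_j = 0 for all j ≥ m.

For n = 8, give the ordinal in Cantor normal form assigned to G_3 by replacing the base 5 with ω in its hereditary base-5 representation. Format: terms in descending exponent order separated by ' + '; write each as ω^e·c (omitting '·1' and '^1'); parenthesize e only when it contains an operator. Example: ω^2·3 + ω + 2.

ω^ω·2 + ω^2·2 + ω·2

(0) 8|_2 = 2^(2 + 1) ↦ 3^(3 + 1)|_3 = 81 ⇒ 80
(1) 80|_3 = 2·3^3 + 2·3^2 + 2·3 + 2 ↦ 2·4^4 + 2·4^2 + 2·4 + 2|_4 = 554 ⇒ 553
(2) 553|_4 = 2·4^4 + 2·4^2 + 2·4 + 1 ↦ 2·5^5 + 2·5^2 + 2·5 + 1|_5 = 6311 ⇒ 6310
(3) 6310|_5 = 2·5^5 + 2·5^2 + 2·5 ↦ 2·6^6 + 2·6^2 + 2·6|_6 = 93396 ⇒ 93395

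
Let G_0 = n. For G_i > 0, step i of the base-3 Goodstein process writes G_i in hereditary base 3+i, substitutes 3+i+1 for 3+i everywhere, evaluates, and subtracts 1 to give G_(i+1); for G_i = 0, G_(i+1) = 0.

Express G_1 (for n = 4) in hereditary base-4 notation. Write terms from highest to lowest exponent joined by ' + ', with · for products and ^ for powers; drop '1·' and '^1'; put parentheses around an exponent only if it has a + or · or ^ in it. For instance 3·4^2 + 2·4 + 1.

4

(0) 4|_3 = 3 + 1 ↦ 4 + 1|_4 = 5 ⇒ 4
(1) 4|_4 = 4 ↦ 5|_5 = 5 ⇒ 4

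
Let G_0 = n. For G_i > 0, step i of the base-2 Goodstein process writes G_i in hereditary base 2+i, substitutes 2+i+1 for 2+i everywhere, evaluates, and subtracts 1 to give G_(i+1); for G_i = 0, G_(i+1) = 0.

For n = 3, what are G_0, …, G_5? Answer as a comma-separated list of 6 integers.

G_0=3  [base 2] 2 + 1  →[2↦3]→  3 + 1 = 4  −1 ⇒ G_1=3
G_1=3  [base 3] 3  →[3↦4]→  4 = 4  −1 ⇒ G_2=3
G_2=3  [base 4] 3  →[4↦5]→  3 = 3  −1 ⇒ G_3=2
G_3=2  [base 5] 2  →[5↦6]→  2 = 2  −1 ⇒ G_4=1
G_4=1  [base 6] 1  →[6↦7]→  1 = 1  −1 ⇒ G_5=0

3, 3, 3, 2, 1, 0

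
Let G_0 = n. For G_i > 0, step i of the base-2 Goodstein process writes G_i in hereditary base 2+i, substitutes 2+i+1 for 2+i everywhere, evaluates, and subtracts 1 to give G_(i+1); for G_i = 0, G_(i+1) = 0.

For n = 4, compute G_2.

base 2: 4 = 2^2; at 3: 3^3 = 27; next = 26
base 3: 26 = 2·3^2 + 2·3 + 2; at 4: 2·4^2 + 2·4 + 2 = 42; next = 41
base 4: 41 = 2·4^2 + 2·4 + 1; at 5: 2·5^2 + 2·5 + 1 = 61; next = 60

41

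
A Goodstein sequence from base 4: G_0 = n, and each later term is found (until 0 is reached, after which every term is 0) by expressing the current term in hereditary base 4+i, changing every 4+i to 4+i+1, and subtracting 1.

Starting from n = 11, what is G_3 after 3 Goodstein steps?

11 —HB4→ 2·4 + 3 —bump→ 2·5 + 3 = 13 —(−1)→ 12
12 —HB5→ 2·5 + 2 —bump→ 2·6 + 2 = 14 —(−1)→ 13
13 —HB6→ 2·6 + 1 —bump→ 2·7 + 1 = 15 —(−1)→ 14
14 —HB7→ 2·7 —bump→ 2·8 = 16 —(−1)→ 15

14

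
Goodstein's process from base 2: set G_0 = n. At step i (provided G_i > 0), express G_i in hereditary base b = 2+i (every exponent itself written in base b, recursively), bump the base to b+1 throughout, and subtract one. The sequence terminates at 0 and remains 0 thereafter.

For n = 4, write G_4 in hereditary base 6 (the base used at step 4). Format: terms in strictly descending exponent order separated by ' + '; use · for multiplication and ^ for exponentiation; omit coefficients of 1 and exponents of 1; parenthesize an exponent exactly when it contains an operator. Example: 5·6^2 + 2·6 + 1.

2·6^2 + 6 + 5

4 —HB2→ 2^2 —bump→ 3^3 = 27 —(−1)→ 26
26 —HB3→ 2·3^2 + 2·3 + 2 —bump→ 2·4^2 + 2·4 + 2 = 42 —(−1)→ 41
41 —HB4→ 2·4^2 + 2·4 + 1 —bump→ 2·5^2 + 2·5 + 1 = 61 —(−1)→ 60
60 —HB5→ 2·5^2 + 2·5 —bump→ 2·6^2 + 2·6 = 84 —(−1)→ 83
83 —HB6→ 2·6^2 + 6 + 5 —bump→ 2·7^2 + 7 + 5 = 110 —(−1)→ 109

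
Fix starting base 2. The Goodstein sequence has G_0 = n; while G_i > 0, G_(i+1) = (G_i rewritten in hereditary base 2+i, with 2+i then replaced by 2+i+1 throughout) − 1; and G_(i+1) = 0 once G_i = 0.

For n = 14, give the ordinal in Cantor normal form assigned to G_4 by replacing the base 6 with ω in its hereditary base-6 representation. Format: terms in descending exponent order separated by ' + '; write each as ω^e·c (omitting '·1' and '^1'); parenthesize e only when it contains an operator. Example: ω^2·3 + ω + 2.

step 0: 14 = 2^(2 + 1) + 2^2 + 2; sub 3 for 2: 3^(3 + 1) + 3^3 + 3; = 111; G_1 = 111−1 = 110
step 1: 110 = 3^(3 + 1) + 3^3 + 2; sub 4 for 3: 4^(4 + 1) + 4^4 + 2; = 1282; G_2 = 1282−1 = 1281
step 2: 1281 = 4^(4 + 1) + 4^4 + 1; sub 5 for 4: 5^(5 + 1) + 5^5 + 1; = 18751; G_3 = 18751−1 = 18750
step 3: 18750 = 5^(5 + 1) + 5^5; sub 6 for 5: 6^(6 + 1) + 6^6; = 326592; G_4 = 326592−1 = 326591
step 4: 326591 = 6^(6 + 1) + 5·6^5 + 5·6^4 + 5·6^3 + 5·6^2 + 5·6 + 5; sub 7 for 6: 7^(7 + 1) + 5·7^5 + 5·7^4 + 5·7^3 + 5·7^2 + 5·7 + 5; = 5862841; G_5 = 5862841−1 = 5862840

ω^(ω + 1) + ω^5·5 + ω^4·5 + ω^3·5 + ω^2·5 + ω·5 + 5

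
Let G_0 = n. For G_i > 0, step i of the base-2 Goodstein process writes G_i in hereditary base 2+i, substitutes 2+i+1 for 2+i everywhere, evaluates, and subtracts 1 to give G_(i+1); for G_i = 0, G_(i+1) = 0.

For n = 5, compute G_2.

i=0: 5 = 2^2 + 1 (b=2); 2→3: 3^3 + 1 = 28; 28−1 = 27
i=1: 27 = 3^3 (b=3); 3→4: 4^4 = 256; 256−1 = 255

255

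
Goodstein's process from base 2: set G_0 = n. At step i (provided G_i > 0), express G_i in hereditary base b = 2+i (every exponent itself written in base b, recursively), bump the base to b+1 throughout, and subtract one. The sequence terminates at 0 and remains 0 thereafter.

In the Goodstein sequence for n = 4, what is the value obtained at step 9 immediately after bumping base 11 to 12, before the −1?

300

step 0: 4 = 2^2; sub 3 for 2: 3^3; = 27; G_1 = 27−1 = 26
step 1: 26 = 2·3^2 + 2·3 + 2; sub 4 for 3: 2·4^2 + 2·4 + 2; = 42; G_2 = 42−1 = 41
step 2: 41 = 2·4^2 + 2·4 + 1; sub 5 for 4: 2·5^2 + 2·5 + 1; = 61; G_3 = 61−1 = 60
step 3: 60 = 2·5^2 + 2·5; sub 6 for 5: 2·6^2 + 2·6; = 84; G_4 = 84−1 = 83
step 4: 83 = 2·6^2 + 6 + 5; sub 7 for 6: 2·7^2 + 7 + 5; = 110; G_5 = 110−1 = 109
step 5: 109 = 2·7^2 + 7 + 4; sub 8 for 7: 2·8^2 + 8 + 4; = 140; G_6 = 140−1 = 139
step 6: 139 = 2·8^2 + 8 + 3; sub 9 for 8: 2·9^2 + 9 + 3; = 174; G_7 = 174−1 = 173
step 7: 173 = 2·9^2 + 9 + 2; sub 10 for 9: 2·10^2 + 10 + 2; = 212; G_8 = 212−1 = 211
step 8: 211 = 2·10^2 + 10 + 1; sub 11 for 10: 2·11^2 + 11 + 1; = 254; G_9 = 254−1 = 253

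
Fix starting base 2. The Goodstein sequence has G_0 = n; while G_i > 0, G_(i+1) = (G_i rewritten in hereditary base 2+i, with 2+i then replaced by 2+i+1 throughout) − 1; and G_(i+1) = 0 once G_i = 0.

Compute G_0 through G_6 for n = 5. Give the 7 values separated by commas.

step 0: 5 = 2^2 + 1; sub 3 for 2: 3^3 + 1; = 28; G_1 = 28−1 = 27
step 1: 27 = 3^3; sub 4 for 3: 4^4; = 256; G_2 = 256−1 = 255
step 2: 255 = 3·4^3 + 3·4^2 + 3·4 + 3; sub 5 for 4: 3·5^3 + 3·5^2 + 3·5 + 3; = 468; G_3 = 468−1 = 467
step 3: 467 = 3·5^3 + 3·5^2 + 3·5 + 2; sub 6 for 5: 3·6^3 + 3·6^2 + 3·6 + 2; = 776; G_4 = 776−1 = 775
step 4: 775 = 3·6^3 + 3·6^2 + 3·6 + 1; sub 7 for 6: 3·7^3 + 3·7^2 + 3·7 + 1; = 1198; G_5 = 1198−1 = 1197
step 5: 1197 = 3·7^3 + 3·7^2 + 3·7; sub 8 for 7: 3·8^3 + 3·8^2 + 3·8; = 1752; G_6 = 1752−1 = 1751

5, 27, 255, 467, 775, 1197, 1751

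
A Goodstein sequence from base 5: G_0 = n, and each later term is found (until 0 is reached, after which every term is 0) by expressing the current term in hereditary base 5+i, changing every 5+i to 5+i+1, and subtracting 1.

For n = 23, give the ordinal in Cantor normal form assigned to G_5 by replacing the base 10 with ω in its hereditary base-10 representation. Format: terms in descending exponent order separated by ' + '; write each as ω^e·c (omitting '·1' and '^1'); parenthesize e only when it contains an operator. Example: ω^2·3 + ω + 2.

ω·3 + 7

23 —HB5→ 4·5 + 3 —bump→ 4·6 + 3 = 27 —(−1)→ 26
26 —HB6→ 4·6 + 2 —bump→ 4·7 + 2 = 30 —(−1)→ 29
29 —HB7→ 4·7 + 1 —bump→ 4·8 + 1 = 33 —(−1)→ 32
32 —HB8→ 4·8 —bump→ 4·9 = 36 —(−1)→ 35
35 —HB9→ 3·9 + 8 —bump→ 3·10 + 8 = 38 —(−1)→ 37
37 —HB10→ 3·10 + 7 —bump→ 3·11 + 7 = 40 —(−1)→ 39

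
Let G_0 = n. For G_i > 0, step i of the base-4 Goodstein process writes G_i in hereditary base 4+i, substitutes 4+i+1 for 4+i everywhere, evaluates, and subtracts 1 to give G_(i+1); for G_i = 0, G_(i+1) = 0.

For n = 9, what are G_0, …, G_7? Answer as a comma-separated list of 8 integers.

9, 10, 11, 11, 11, 11, 11, 11

i=0: 9 = 2·4 + 1 (b=4); 4→5: 2·5 + 1 = 11; 11−1 = 10
i=1: 10 = 2·5 (b=5); 5→6: 2·6 = 12; 12−1 = 11
i=2: 11 = 6 + 5 (b=6); 6→7: 7 + 5 = 12; 12−1 = 11
i=3: 11 = 7 + 4 (b=7); 7→8: 8 + 4 = 12; 12−1 = 11
i=4: 11 = 8 + 3 (b=8); 8→9: 9 + 3 = 12; 12−1 = 11
i=5: 11 = 9 + 2 (b=9); 9→10: 10 + 2 = 12; 12−1 = 11
i=6: 11 = 10 + 1 (b=10); 10→11: 11 + 1 = 12; 12−1 = 11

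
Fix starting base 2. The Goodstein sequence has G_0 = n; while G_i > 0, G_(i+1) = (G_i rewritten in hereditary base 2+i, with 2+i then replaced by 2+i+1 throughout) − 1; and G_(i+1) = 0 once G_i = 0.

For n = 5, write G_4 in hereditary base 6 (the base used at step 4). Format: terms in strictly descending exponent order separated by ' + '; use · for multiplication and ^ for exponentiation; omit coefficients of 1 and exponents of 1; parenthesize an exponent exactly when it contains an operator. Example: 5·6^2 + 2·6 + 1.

3·6^3 + 3·6^2 + 3·6 + 1

G_0=5  [base 2] 2^2 + 1  →[2↦3]→  3^3 + 1 = 28  −1 ⇒ G_1=27
G_1=27  [base 3] 3^3  →[3↦4]→  4^4 = 256  −1 ⇒ G_2=255
G_2=255  [base 4] 3·4^3 + 3·4^2 + 3·4 + 3  →[4↦5]→  3·5^3 + 3·5^2 + 3·5 + 3 = 468  −1 ⇒ G_3=467
G_3=467  [base 5] 3·5^3 + 3·5^2 + 3·5 + 2  →[5↦6]→  3·6^3 + 3·6^2 + 3·6 + 2 = 776  −1 ⇒ G_4=775
G_4=775  [base 6] 3·6^3 + 3·6^2 + 3·6 + 1  →[6↦7]→  3·7^3 + 3·7^2 + 3·7 + 1 = 1198  −1 ⇒ G_5=1197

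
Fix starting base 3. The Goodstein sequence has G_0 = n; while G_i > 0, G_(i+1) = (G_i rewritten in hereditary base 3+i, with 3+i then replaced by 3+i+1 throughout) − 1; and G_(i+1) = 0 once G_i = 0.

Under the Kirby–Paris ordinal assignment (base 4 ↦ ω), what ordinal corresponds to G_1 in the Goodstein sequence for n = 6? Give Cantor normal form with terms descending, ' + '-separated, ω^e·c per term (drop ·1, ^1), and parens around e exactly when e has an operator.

6 —HB3→ 2·3 —bump→ 2·4 = 8 —(−1)→ 7
7 —HB4→ 4 + 3 —bump→ 5 + 3 = 8 —(−1)→ 7

ω + 3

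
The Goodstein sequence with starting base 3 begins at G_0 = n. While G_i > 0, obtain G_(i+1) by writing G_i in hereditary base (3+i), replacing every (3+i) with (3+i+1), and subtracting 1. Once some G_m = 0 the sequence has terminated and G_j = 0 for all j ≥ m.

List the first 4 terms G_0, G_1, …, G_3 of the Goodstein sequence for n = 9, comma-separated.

G_0=9  [base 3] 3^2  →[3↦4]→  4^2 = 16  −1 ⇒ G_1=15
G_1=15  [base 4] 3·4 + 3  →[4↦5]→  3·5 + 3 = 18  −1 ⇒ G_2=17
G_2=17  [base 5] 3·5 + 2  →[5↦6]→  3·6 + 2 = 20  −1 ⇒ G_3=19

9, 15, 17, 19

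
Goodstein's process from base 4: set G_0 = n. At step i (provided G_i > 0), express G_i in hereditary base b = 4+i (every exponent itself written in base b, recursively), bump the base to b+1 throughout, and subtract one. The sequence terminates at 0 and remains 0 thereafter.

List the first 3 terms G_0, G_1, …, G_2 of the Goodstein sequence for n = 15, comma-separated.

15 —HB4→ 3·4 + 3 —bump→ 3·5 + 3 = 18 —(−1)→ 17
17 —HB5→ 3·5 + 2 —bump→ 3·6 + 2 = 20 —(−1)→ 19

15, 17, 19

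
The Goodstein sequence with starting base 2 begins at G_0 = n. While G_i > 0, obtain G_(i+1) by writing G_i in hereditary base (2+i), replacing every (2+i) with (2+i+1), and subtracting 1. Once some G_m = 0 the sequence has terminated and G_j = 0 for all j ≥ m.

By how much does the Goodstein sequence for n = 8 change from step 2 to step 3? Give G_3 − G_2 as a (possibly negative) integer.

5757

(0) 8|_2 = 2^(2 + 1) ↦ 3^(3 + 1)|_3 = 81 ⇒ 80
(1) 80|_3 = 2·3^3 + 2·3^2 + 2·3 + 2 ↦ 2·4^4 + 2·4^2 + 2·4 + 2|_4 = 554 ⇒ 553
(2) 553|_4 = 2·4^4 + 2·4^2 + 2·4 + 1 ↦ 2·5^5 + 2·5^2 + 2·5 + 1|_5 = 6311 ⇒ 6310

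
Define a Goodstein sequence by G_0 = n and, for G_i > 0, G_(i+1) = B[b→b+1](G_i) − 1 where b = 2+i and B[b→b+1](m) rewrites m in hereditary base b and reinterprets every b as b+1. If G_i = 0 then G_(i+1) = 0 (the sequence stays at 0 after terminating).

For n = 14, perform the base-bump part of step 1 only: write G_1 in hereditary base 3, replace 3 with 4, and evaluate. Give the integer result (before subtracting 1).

1282

14 —HB2→ 2^(2 + 1) + 2^2 + 2 —bump→ 3^(3 + 1) + 3^3 + 3 = 111 —(−1)→ 110
110 —HB3→ 3^(3 + 1) + 3^3 + 2 —bump→ 4^(4 + 1) + 4^4 + 2 = 1282 —(−1)→ 1281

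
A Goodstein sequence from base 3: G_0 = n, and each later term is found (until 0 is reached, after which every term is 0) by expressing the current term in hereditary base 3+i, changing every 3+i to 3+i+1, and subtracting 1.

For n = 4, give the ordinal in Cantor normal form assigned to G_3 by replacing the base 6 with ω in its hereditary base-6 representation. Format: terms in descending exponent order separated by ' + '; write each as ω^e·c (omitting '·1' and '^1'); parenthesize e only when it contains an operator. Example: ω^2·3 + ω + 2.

i=0: 4 = 3 + 1 (b=3); 3→4: 4 + 1 = 5; 5−1 = 4
i=1: 4 = 4 (b=4); 4→5: 5 = 5; 5−1 = 4
i=2: 4 = 4 (b=5); 5→6: 4 = 4; 4−1 = 3
i=3: 3 = 3 (b=6); 6→7: 3 = 3; 3−1 = 2

3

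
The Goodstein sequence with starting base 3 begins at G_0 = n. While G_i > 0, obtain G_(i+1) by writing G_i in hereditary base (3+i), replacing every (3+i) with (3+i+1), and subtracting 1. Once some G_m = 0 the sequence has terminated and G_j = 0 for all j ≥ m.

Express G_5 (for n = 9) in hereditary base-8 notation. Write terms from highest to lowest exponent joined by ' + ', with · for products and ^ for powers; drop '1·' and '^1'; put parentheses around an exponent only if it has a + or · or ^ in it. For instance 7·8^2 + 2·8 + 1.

9 —HB3→ 3^2 —bump→ 4^2 = 16 —(−1)→ 15
15 —HB4→ 3·4 + 3 —bump→ 3·5 + 3 = 18 —(−1)→ 17
17 —HB5→ 3·5 + 2 —bump→ 3·6 + 2 = 20 —(−1)→ 19
19 —HB6→ 3·6 + 1 —bump→ 3·7 + 1 = 22 —(−1)→ 21
21 —HB7→ 3·7 —bump→ 3·8 = 24 —(−1)→ 23
23 —HB8→ 2·8 + 7 —bump→ 2·9 + 7 = 25 —(−1)→ 24

2·8 + 7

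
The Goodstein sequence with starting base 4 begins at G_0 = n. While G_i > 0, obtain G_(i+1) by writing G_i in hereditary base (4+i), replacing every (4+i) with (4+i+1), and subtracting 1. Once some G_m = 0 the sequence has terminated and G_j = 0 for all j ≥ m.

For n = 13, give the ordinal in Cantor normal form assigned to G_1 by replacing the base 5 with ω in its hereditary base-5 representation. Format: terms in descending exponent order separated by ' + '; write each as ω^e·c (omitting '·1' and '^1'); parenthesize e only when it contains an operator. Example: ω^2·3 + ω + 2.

ω·3

G_0=13  [base 4] 3·4 + 1  →[4↦5]→  3·5 + 1 = 16  −1 ⇒ G_1=15
G_1=15  [base 5] 3·5  →[5↦6]→  3·6 = 18  −1 ⇒ G_2=17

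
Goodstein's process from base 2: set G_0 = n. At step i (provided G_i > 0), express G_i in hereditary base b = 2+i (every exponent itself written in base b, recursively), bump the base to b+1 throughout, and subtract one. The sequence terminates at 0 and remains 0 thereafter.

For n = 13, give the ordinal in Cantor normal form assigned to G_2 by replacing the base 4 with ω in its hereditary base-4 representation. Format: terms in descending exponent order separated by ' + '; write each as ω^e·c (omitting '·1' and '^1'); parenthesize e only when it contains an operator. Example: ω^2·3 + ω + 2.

ω^(ω + 1) + ω^3·3 + ω^2·3 + ω·3 + 3

step 0: 13 = 2^(2 + 1) + 2^2 + 1; sub 3 for 2: 3^(3 + 1) + 3^3 + 1; = 109; G_1 = 109−1 = 108
step 1: 108 = 3^(3 + 1) + 3^3; sub 4 for 3: 4^(4 + 1) + 4^4; = 1280; G_2 = 1280−1 = 1279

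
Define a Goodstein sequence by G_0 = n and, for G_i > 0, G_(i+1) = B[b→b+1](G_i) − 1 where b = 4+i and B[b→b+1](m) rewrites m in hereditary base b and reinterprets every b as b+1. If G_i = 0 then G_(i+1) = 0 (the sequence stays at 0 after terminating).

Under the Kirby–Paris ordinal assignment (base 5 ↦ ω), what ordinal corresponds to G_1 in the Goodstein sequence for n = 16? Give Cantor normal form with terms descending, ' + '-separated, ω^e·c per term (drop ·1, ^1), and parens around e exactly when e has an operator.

G_0=16  [base 4] 4^2  →[4↦5]→  5^2 = 25  −1 ⇒ G_1=24
G_1=24  [base 5] 4·5 + 4  →[5↦6]→  4·6 + 4 = 28  −1 ⇒ G_2=27

ω·4 + 4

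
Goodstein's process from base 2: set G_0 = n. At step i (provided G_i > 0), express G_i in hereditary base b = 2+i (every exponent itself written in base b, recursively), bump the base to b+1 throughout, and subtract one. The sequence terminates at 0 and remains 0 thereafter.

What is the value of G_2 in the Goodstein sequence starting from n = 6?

base 2: 6 = 2^2 + 2; at 3: 3^3 + 3 = 30; next = 29
base 3: 29 = 3^3 + 2; at 4: 4^4 + 2 = 258; next = 257
base 4: 257 = 4^4 + 1; at 5: 5^5 + 1 = 3126; next = 3125

257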